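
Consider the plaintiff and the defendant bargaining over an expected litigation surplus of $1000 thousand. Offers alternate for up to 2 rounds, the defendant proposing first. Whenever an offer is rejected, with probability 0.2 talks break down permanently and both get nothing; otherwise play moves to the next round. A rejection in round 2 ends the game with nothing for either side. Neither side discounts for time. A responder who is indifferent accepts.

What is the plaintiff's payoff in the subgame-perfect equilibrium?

800

Round 2 (the plaintiff proposes): rejection yields 0 for the defendant; the plaintiff offers 0 and keeps 1000.
Round 1 (the defendant proposes): rejecting gives the plaintiff an expected 0.8 × 1000 = 800. The defendant offers 800 and keeps 1000 − 800 = 200.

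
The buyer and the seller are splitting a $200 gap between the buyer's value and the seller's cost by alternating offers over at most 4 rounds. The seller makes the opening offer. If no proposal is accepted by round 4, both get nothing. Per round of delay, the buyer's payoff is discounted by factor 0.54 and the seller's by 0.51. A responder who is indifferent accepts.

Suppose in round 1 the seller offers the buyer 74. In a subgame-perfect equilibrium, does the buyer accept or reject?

Round 4 (the buyer proposes): the seller will accept anything ≥ 0, so the buyer offers 0 and keeps 200.
Round 3 (the seller proposes): the buyer can get 200 next round, worth 0.54 × 200 = 108 now, so the seller offers 108, keeping 92.
Round 2 (the buyer proposes): the seller can get 92 next round, worth 0.51 × 92 = 46.92 now. The buyer offers 46.92 and keeps 200 − 46.92 = 153.08.
So by rejecting in round 1, the buyer gets 153.08 next round, worth 0.54 × 153.08 = 82.6632 now.
Offer 74 < 82.6632, so the buyer rejects.

Reject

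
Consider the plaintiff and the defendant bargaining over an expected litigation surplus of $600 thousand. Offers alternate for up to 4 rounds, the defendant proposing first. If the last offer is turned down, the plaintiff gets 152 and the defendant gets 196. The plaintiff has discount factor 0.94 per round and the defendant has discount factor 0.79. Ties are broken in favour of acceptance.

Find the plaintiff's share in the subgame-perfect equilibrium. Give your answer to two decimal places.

400.45

Round 4 (the plaintiff proposes): the defendant gets 196 if talks fail, so the plaintiff offers 196 and keeps 404.
Round 3 (the defendant proposes): the plaintiff can get 404 next round, worth 0.94 × 404 = 379.76 now. The defendant offers 379.76 and keeps 600 − 379.76 = 220.24.
Round 2 (the plaintiff proposes): the defendant can get 220.24 next round, worth 0.79 × 220.24 = 173.9896 now, so the plaintiff offers 173.9896, keeping 426.0104.
Round 1 (the defendant proposes): the plaintiff can get 426.0104 next round, worth 0.94 × 426.0104 = 400.449776 now. The defendant offers 400.449776 and keeps 600 − 400.449776 = 199.550224.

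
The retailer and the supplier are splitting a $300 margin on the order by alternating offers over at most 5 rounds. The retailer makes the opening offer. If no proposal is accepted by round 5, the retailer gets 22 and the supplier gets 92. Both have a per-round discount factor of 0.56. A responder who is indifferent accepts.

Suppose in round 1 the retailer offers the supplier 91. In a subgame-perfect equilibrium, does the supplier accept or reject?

Reject

Round 5 (the retailer proposes): the supplier gets 92 if talks fail, so the retailer offers 92 and keeps 208.
Round 4 (the supplier proposes): the retailer can get 208 next round, worth 0.56 × 208 = 116.48 now, so the supplier offers 116.48, keeping 183.52.
Round 3 (the retailer proposes): the supplier can get 183.52 next round, worth 0.56 × 183.52 = 102.7712 now. The retailer offers 102.7712 and keeps 300 − 102.7712 = 197.2288.
Round 2 (the supplier proposes): the retailer can get 197.2288 next round, worth 0.56 × 197.2288 = 110.448128 now; the supplier offers that and keeps 189.551872.
So by rejecting in round 1, the supplier gets 189.551872 next round, worth 0.56 × 189.551872 = 106.14904832 now.
Offer 91 < 106.14904832, so the supplier rejects.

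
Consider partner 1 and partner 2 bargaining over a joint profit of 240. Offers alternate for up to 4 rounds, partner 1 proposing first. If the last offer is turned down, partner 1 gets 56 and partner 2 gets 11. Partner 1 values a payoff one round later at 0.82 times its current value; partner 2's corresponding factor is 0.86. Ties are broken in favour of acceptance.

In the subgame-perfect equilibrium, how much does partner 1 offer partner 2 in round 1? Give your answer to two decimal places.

148.74

Round 4 (partner 2 proposes): partner 1 gets 56 if talks fail, so partner 2 offers 56 and keeps 184.
Round 3 (partner 1 proposes): partner 2 can get 184 next round, worth 0.86 × 184 = 158.24 now, so partner 1 offers 158.24, keeping 81.76.
Round 2 (partner 2 proposes): partner 1 can get 81.76 next round, worth 0.82 × 81.76 = 67.0432 now; partner 2 offers that and keeps 172.9568.
Round 1 (partner 1 proposes): partner 2 can get 172.9568 next round, worth 0.86 × 172.9568 = 148.742848 now; partner 1 offers that and keeps 91.257152.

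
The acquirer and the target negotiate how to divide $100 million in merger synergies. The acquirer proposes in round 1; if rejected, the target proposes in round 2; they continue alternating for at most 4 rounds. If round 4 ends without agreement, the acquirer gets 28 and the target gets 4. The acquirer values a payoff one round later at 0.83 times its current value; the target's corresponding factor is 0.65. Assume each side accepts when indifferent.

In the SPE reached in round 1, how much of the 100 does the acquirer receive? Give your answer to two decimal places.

Round 4 (the target proposes): the acquirer gets 28 if talks fail, so the target offers 28 and keeps 72.
Round 3 (the acquirer proposes): the target can get 72 next round, worth 0.65 × 72 = 46.8 now. The acquirer offers 46.8 and keeps 100 − 46.8 = 53.2.
Round 2 (the target proposes): the acquirer can get 53.2 next round, worth 0.83 × 53.2 = 44.156 now, so the target offers 44.156, keeping 55.844.
Round 1 (the acquirer proposes): the target can get 55.844 next round, worth 0.65 × 55.844 = 36.2986 now. The acquirer offers 36.2986 and keeps 100 − 36.2986 = 63.7014.

63.70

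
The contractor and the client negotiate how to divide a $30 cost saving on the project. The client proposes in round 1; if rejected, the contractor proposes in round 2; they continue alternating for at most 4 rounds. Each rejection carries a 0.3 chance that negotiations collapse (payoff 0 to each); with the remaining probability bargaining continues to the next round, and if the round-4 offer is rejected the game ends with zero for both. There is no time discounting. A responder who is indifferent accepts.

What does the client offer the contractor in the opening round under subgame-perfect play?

16.59

By backward induction:
Round 4 (the contractor proposes): rejection yields 0 for the client; the contractor offers 0 and keeps 30.
Round 3 (the client proposes): rejecting gives the contractor an expected 0.7 × 30 = 21; the client offers that and keeps 9.
Round 2 (the contractor proposes): rejecting gives the client an expected 0.7 × 9 = 6.3. The contractor offers 6.3 and keeps 30 − 6.3 = 23.7.
Round 1 (the client proposes): rejecting gives the contractor an expected 0.7 × 23.7 = 16.59. The client offers 16.59 and keeps 30 − 16.59 = 13.41.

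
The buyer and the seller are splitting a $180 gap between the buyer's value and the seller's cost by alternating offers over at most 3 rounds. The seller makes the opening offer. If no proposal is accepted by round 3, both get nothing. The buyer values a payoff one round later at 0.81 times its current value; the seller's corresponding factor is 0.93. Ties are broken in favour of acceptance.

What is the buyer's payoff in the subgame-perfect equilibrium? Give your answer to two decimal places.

Solve by backward induction from round 3.
Round 3 (the seller proposes): the buyer will accept anything ≥ 0, so the seller offers 0 and keeps 180.
Round 2 (the buyer proposes): the seller can get 180 next round, worth 0.93 × 180 = 167.4 now. The buyer offers 167.4 and keeps 180 − 167.4 = 12.6.
Round 1 (the seller proposes): the buyer can get 12.6 next round, worth 0.81 × 12.6 = 10.206 now. The seller offers 10.206 and keeps 180 − 10.206 = 169.794.

10.21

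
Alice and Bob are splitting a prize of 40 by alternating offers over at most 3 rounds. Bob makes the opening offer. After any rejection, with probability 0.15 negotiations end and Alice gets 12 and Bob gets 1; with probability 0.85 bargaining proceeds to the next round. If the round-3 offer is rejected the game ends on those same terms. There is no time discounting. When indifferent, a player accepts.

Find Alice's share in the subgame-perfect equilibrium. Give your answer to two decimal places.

15.44

Round 3 (Bob proposes): Alice gets 12 if talks fail, so Bob offers 12 and keeps 28.
Round 2 (Alice proposes): rejecting gives Bob an expected 0.85 × 28 + 0.15 × 1 = 23.95, so Alice offers 23.95, keeping 16.05.
Round 1 (Bob proposes): rejecting gives Alice an expected 0.85 × 16.05 + 0.15 × 12 = 15.4425, so Bob offers 15.4425, keeping 24.5575.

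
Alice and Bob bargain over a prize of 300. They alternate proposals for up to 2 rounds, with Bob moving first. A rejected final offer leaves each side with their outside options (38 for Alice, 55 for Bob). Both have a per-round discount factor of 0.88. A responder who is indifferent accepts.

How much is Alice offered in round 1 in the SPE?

215.6

Round 2 (Alice proposes): Bob gets 55 if talks fail, so Alice offers 55 and keeps 245.
Round 1 (Bob proposes): Alice can get 245 next round, worth 0.88 × 245 = 215.6 now; Bob offers that and keeps 84.4.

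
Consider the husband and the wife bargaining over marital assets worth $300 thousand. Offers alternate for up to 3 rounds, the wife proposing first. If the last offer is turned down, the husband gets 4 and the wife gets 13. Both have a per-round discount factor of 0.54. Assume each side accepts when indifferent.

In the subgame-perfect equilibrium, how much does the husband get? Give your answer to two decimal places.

Round 3 (the wife proposes): the husband gets 4 if talks fail, so the wife offers 4 and keeps 296.
Round 2 (the husband proposes): the wife can get 296 next round, worth 0.54 × 296 = 159.84 now, so the husband offers 159.84, keeping 140.16.
Round 1 (the wife proposes): the husband can get 140.16 next round, worth 0.54 × 140.16 = 75.6864 now, so the wife offers 75.6864, keeping 224.3136.

75.69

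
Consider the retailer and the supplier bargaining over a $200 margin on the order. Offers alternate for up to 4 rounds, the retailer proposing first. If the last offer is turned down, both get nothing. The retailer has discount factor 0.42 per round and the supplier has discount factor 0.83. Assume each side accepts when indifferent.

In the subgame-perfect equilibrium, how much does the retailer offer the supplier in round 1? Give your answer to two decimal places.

154.15

Solve by backward induction from round 4.
Round 4 (the supplier proposes): the retailer will accept anything ≥ 0, so the supplier offers 0 and keeps 200.
Round 3 (the retailer proposes): the supplier can get 200 next round, worth 0.83 × 200 = 166 now. The retailer offers 166 and keeps 200 − 166 = 34.
Round 2 (the supplier proposes): the retailer can get 34 next round, worth 0.42 × 34 = 14.28 now; the supplier offers that and keeps 185.72.
Round 1 (the retailer proposes): the supplier can get 185.72 next round, worth 0.83 × 185.72 = 154.1476 now, so the retailer offers 154.1476, keeping 45.8524.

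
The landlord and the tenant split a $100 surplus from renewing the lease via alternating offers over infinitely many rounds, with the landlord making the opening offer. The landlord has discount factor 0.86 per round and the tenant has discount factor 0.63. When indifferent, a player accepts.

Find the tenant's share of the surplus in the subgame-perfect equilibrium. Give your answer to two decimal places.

In a stationary SPE each proposer offers the other exactly their discounted continuation value.
If the landlord keeps x when proposing and the tenant keeps y when proposing, then x = 100 − 0.63y and y = 100 − 0.86x.
Solving: x = 100(1 − 0.63) / (1 − 0.86·0.63) = 37 / 0.4582 ≈ 80.7508.
The tenant gets 100 − 80.7508 ≈ 19.2492.

19.25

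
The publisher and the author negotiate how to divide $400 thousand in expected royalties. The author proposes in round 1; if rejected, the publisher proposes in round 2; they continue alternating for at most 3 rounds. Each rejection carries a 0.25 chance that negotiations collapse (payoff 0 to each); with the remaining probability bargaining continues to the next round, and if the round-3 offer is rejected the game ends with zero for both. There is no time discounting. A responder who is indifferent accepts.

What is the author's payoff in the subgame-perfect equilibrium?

325

Round 3 (the author proposes): the publisher will accept anything ≥ 0, so the author offers 0 and keeps 400.
Round 2 (the publisher proposes): rejecting gives the author an expected 0.75 × 400 = 300, so the publisher offers 300, keeping 100.
Round 1 (the author proposes): rejecting gives the publisher an expected 0.75 × 100 = 75. The author offers 75 and keeps 400 − 75 = 325.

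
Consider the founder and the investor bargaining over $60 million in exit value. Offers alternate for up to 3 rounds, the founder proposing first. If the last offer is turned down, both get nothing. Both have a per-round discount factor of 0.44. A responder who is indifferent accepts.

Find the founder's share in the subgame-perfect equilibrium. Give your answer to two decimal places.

45.22

Round 3 (the founder proposes): rejection yields 0 for the investor; the founder offers 0 and keeps 60.
Round 2 (the investor proposes): the founder can get 60 next round, worth 0.44 × 60 = 26.4 now; the investor offers that and keeps 33.6.
Round 1 (the founder proposes): the investor can get 33.6 next round, worth 0.44 × 33.6 = 14.784 now. The founder offers 14.784 and keeps 60 − 14.784 = 45.216.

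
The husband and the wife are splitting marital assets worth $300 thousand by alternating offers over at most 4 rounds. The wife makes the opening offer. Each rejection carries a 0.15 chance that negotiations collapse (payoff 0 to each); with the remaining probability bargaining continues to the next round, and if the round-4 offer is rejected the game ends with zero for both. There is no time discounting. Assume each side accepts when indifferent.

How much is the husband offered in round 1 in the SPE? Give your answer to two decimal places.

Round 4 (the husband proposes): rejection yields 0 for the wife; the husband offers 0 and keeps 300.
Round 3 (the wife proposes): rejecting gives the husband an expected 0.85 × 300 = 255. The wife offers 255 and keeps 300 − 255 = 45.
Round 2 (the husband proposes): rejecting gives the wife an expected 0.85 × 45 = 38.25; the husband offers that and keeps 261.75.
Round 1 (the wife proposes): rejecting gives the husband an expected 0.85 × 261.75 = 222.4875. The wife offers 222.4875 and keeps 300 − 222.4875 = 77.5125.

222.49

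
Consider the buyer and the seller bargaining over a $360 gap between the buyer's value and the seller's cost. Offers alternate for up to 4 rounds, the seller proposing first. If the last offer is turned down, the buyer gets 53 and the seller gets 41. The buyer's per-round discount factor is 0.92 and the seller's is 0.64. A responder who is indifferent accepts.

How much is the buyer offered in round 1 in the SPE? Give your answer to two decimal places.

292.03

Round 4 (the buyer proposes): the seller gets 41 if talks fail, so the buyer offers 41 and keeps 319.
Round 3 (the seller proposes): the buyer can get 319 next round, worth 0.92 × 319 = 293.48 now, so the seller offers 293.48, keeping 66.52.
Round 2 (the buyer proposes): the seller can get 66.52 next round, worth 0.64 × 66.52 = 42.5728 now. The buyer offers 42.5728 and keeps 360 − 42.5728 = 317.4272.
Round 1 (the seller proposes): the buyer can get 317.4272 next round, worth 0.92 × 317.4272 = 292.033024 now, so the seller offers 292.033024, keeping 67.966976.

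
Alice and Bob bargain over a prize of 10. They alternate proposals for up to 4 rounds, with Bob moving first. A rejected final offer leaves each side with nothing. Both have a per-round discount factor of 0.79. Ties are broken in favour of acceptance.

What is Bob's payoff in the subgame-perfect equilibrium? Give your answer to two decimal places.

Round 4 (Alice proposes): rejection yields 0 for Bob; Alice offers 0 and keeps 10.
Round 3 (Bob proposes): Alice can get 10 next round, worth 0.79 × 10 = 7.9 now; Bob offers that and keeps 2.1.
Round 2 (Alice proposes): Bob can get 2.1 next round, worth 0.79 × 2.1 = 1.659 now. Alice offers 1.659 and keeps 10 − 1.659 = 8.341.
Round 1 (Bob proposes): Alice can get 8.341 next round, worth 0.79 × 8.341 = 6.58939 now. Bob offers 6.58939 and keeps 10 − 6.58939 = 3.41061.

3.41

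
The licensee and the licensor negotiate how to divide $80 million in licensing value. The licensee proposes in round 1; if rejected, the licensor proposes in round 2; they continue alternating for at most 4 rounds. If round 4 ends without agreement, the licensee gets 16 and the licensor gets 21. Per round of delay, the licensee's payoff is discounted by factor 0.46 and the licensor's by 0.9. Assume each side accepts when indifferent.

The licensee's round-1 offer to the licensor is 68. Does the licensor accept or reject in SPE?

Work out the licensor's continuation value if the offer is rejected.
Round 4 (the licensor proposes): the licensee gets 16 if talks fail, so the licensor offers 16 and keeps 64.
Round 3 (the licensee proposes): the licensor can get 64 next round, worth 0.9 × 64 = 57.6 now, so the licensee offers 57.6, keeping 22.4.
Round 2 (the licensor proposes): the licensee can get 22.4 next round, worth 0.46 × 22.4 = 10.304 now. The licensor offers 10.304 and keeps 80 − 10.304 = 69.696.
So by rejecting in round 1, the licensor gets 69.696 next round, worth 0.9 × 69.696 = 62.7264 now.
Offer 68 ≥ 62.7264, so the licensor accepts.

Accept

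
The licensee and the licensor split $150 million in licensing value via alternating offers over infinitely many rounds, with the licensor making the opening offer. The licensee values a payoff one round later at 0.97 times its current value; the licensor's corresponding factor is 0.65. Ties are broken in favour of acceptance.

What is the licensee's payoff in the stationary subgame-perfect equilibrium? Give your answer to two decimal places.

137.82

In a stationary SPE each proposer offers the other exactly their discounted continuation value.
If the licensor keeps x when proposing and the licensee keeps y when proposing, then x = 150 − 0.97y and y = 150 − 0.65x.
Solving: x = 150(1 − 0.97) / (1 − 0.65·0.97) = 4.5 / 0.3695 ≈ 12.1786.
The licensee gets 150 − 12.1786 ≈ 137.8214.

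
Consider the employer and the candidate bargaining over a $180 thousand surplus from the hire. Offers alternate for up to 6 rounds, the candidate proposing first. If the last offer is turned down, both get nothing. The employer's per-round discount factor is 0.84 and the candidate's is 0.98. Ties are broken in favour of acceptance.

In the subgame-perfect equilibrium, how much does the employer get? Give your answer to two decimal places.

Round 6 (the employer proposes): the candidate will accept anything ≥ 0, so the employer offers 0 and keeps 180.
Round 5 (the candidate proposes): the employer can get 180 next round, worth 0.84 × 180 = 151.2 now. The candidate offers 151.2 and keeps 180 − 151.2 = 28.8.
Round 4 (the employer proposes): the candidate can get 28.8 next round, worth 0.98 × 28.8 = 28.224 now, so the employer offers 28.224, keeping 151.776.
Round 3 (the candidate proposes): the employer can get 151.776 next round, worth 0.84 × 151.776 = 127.49184 now; the candidate offers that and keeps 52.50816.
Round 2 (the employer proposes): the candidate can get 52.50816 next round, worth 0.98 × 52.50816 = 51.4579968 now; the employer offers that and keeps 128.5420032.
Round 1 (the candidate proposes): the employer can get 128.5420032 next round, worth 0.84 × 128.5420032 = 107.975282688 now; the candidate offers that and keeps 72.024717312.

107.98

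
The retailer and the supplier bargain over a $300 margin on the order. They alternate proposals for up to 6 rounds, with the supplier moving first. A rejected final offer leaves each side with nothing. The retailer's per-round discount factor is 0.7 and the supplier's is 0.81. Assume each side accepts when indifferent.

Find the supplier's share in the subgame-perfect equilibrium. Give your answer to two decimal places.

Round 6 (the retailer proposes): rejection yields 0 for the supplier; the retailer offers 0 and keeps 300.
Round 5 (the supplier proposes): the retailer can get 300 next round, worth 0.7 × 300 = 210 now; the supplier offers that and keeps 90.
Round 4 (the retailer proposes): the supplier can get 90 next round, worth 0.81 × 90 = 72.9 now; the retailer offers that and keeps 227.1.
Round 3 (the supplier proposes): the retailer can get 227.1 next round, worth 0.7 × 227.1 = 158.97 now. The supplier offers 158.97 and keeps 300 − 158.97 = 141.03.
Round 2 (the retailer proposes): the supplier can get 141.03 next round, worth 0.81 × 141.03 = 114.2343 now; the retailer offers that and keeps 185.7657.
Round 1 (the supplier proposes): the retailer can get 185.7657 next round, worth 0.7 × 185.7657 = 130.03599 now. The supplier offers 130.03599 and keeps 300 − 130.03599 = 169.96401.

169.96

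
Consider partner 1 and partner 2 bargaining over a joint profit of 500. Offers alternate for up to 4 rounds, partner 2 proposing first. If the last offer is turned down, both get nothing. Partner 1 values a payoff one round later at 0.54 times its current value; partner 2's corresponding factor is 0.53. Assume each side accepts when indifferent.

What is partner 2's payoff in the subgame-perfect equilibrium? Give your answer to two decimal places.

295.83

Round 4 (partner 1 proposes): partner 2 will accept anything ≥ 0, so partner 1 offers 0 and keeps 500.
Round 3 (partner 2 proposes): partner 1 can get 500 next round, worth 0.54 × 500 = 270 now; partner 2 offers that and keeps 230.
Round 2 (partner 1 proposes): partner 2 can get 230 next round, worth 0.53 × 230 = 121.9 now, so partner 1 offers 121.9, keeping 378.1.
Round 1 (partner 2 proposes): partner 1 can get 378.1 next round, worth 0.54 × 378.1 = 204.174 now. Partner 2 offers 204.174 and keeps 500 − 204.174 = 295.826.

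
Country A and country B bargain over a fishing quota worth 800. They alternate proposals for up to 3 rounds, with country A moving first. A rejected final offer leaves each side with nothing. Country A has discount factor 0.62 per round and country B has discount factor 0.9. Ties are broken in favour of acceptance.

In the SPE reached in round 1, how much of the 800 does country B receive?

Round 3 (country A proposes): rejection yields 0 for country B; country A offers 0 and keeps 800.
Round 2 (country B proposes): country A can get 800 next round, worth 0.62 × 800 = 496 now. Country B offers 496 and keeps 800 − 496 = 304.
Round 1 (country A proposes): country B can get 304 next round, worth 0.9 × 304 = 273.6 now. Country A offers 273.6 and keeps 800 − 273.6 = 526.4.

273.6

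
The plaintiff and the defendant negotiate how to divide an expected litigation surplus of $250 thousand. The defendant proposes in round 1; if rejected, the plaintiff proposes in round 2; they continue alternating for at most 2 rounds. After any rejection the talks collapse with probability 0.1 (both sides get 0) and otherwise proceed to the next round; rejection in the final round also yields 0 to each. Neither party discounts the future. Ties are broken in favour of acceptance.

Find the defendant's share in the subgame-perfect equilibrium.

25

By backward induction:
Round 2 (the plaintiff proposes): the defendant will accept anything ≥ 0, so the plaintiff offers 0 and keeps 250.
Round 1 (the defendant proposes): rejecting gives the plaintiff an expected 0.9 × 250 = 225; the defendant offers that and keeps 25.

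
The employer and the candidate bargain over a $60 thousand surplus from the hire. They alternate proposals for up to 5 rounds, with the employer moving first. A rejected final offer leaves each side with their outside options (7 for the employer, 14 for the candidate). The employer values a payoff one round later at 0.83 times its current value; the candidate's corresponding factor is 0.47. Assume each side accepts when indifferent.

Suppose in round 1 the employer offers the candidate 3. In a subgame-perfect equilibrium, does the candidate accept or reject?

Reject

Round 5 (the employer proposes): the candidate gets 14 if talks fail, so the employer offers 14 and keeps 46.
Round 4 (the candidate proposes): the employer can get 46 next round, worth 0.83 × 46 = 38.18 now; the candidate offers that and keeps 21.82.
Round 3 (the employer proposes): the candidate can get 21.82 next round, worth 0.47 × 21.82 = 10.2554 now; the employer offers that and keeps 49.7446.
Round 2 (the candidate proposes): the employer can get 49.7446 next round, worth 0.83 × 49.7446 = 41.288018 now; the candidate offers that and keeps 18.711982.
So by rejecting in round 1, the candidate gets 18.711982 next round, worth 0.47 × 18.711982 = 8.79463154 now.
Offer 3 < 8.79463154, so the candidate rejects.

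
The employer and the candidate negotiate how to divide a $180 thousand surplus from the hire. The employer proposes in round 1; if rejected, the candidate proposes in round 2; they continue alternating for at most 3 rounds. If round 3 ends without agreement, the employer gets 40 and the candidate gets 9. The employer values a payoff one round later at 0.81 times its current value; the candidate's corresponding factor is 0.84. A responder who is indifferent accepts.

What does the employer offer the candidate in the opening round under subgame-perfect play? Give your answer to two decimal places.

Work backward from the last round.
Round 3 (the employer proposes): the candidate gets 9 if talks fail, so the employer offers 9 and keeps 171.
Round 2 (the candidate proposes): the employer can get 171 next round, worth 0.81 × 171 = 138.51 now, so the candidate offers 138.51, keeping 41.49.
Round 1 (the employer proposes): the candidate can get 41.49 next round, worth 0.84 × 41.49 = 34.8516 now; the employer offers that and keeps 145.1484.

34.85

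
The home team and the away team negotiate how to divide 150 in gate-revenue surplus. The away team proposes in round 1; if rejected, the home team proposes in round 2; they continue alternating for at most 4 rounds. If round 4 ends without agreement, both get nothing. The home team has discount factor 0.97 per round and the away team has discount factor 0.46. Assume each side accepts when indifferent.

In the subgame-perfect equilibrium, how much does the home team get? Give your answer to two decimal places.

143.49

Round 4 (the home team proposes): the away team will accept anything ≥ 0, so the home team offers 0 and keeps 150.
Round 3 (the away team proposes): the home team can get 150 next round, worth 0.97 × 150 = 145.5 now; the away team offers that and keeps 4.5.
Round 2 (the home team proposes): the away team can get 4.5 next round, worth 0.46 × 4.5 = 2.07 now, so the home team offers 2.07, keeping 147.93.
Round 1 (the away team proposes): the home team can get 147.93 next round, worth 0.97 × 147.93 = 143.4921 now; the away team offers that and keeps 6.5079.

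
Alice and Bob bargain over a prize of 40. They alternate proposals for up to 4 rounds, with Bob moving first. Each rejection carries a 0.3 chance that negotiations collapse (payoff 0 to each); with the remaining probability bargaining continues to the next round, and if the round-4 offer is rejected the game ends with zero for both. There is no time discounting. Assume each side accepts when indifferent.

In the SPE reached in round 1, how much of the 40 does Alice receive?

22.12

By backward induction:
Round 4 (Alice proposes): Bob will accept anything ≥ 0, so Alice offers 0 and keeps 40.
Round 3 (Bob proposes): rejecting gives Alice an expected 0.7 × 40 = 28, so Bob offers 28, keeping 12.
Round 2 (Alice proposes): rejecting gives Bob an expected 0.7 × 12 = 8.4; Alice offers that and keeps 31.6.
Round 1 (Bob proposes): rejecting gives Alice an expected 0.7 × 31.6 = 22.12; Bob offers that and keeps 17.88.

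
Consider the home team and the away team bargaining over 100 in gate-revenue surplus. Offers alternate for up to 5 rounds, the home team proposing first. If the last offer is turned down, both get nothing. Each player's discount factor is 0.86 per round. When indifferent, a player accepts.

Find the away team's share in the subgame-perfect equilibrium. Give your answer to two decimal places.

20.94

Round 5 (the home team proposes): the away team will accept anything ≥ 0, so the home team offers 0 and keeps 100.
Round 4 (the away team proposes): the home team can get 100 next round, worth 0.86 × 100 = 86 now, so the away team offers 86, keeping 14.
Round 3 (the home team proposes): the away team can get 14 next round, worth 0.86 × 14 = 12.04 now, so the home team offers 12.04, keeping 87.96.
Round 2 (the away team proposes): the home team can get 87.96 next round, worth 0.86 × 87.96 = 75.6456 now. The away team offers 75.6456 and keeps 100 − 75.6456 = 24.3544.
Round 1 (the home team proposes): the away team can get 24.3544 next round, worth 0.86 × 24.3544 = 20.944784 now, so the home team offers 20.944784, keeping 79.055216.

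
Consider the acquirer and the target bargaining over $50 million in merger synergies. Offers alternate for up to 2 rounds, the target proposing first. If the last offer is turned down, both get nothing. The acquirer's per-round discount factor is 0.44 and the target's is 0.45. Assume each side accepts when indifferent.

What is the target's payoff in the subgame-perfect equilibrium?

Solve by backward induction from round 2.
Round 2 (the acquirer proposes): rejection yields 0 for the target; the acquirer offers 0 and keeps 50.
Round 1 (the target proposes): the acquirer can get 50 next round, worth 0.44 × 50 = 22 now, so the target offers 22, keeping 28.

28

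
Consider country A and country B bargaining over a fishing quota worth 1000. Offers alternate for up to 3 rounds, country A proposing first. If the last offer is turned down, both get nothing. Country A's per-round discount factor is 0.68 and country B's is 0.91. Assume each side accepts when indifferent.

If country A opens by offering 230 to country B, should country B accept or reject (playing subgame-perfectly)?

Work out country B's continuation value if the offer is rejected.
Round 3 (country A proposes): country B will accept anything ≥ 0, so country A offers 0 and keeps 1000.
Round 2 (country B proposes): country A can get 1000 next round, worth 0.68 × 1000 = 680 now. Country B offers 680 and keeps 1000 − 680 = 320.
So by rejecting in round 1, country B gets 320 next round, worth 0.91 × 320 = 291.2 now.
Offer 230 < 291.2, so country B rejects.

Reject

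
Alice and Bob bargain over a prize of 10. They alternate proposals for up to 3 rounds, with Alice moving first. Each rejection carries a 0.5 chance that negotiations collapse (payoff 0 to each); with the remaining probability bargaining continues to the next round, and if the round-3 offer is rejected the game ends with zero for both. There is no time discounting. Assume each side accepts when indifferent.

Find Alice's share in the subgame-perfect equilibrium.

Round 3 (Alice proposes): Bob will accept anything ≥ 0, so Alice offers 0 and keeps 10.
Round 2 (Bob proposes): rejecting gives Alice an expected 0.5 × 10 = 5, so Bob offers 5, keeping 5.
Round 1 (Alice proposes): rejecting gives Bob an expected 0.5 × 5 = 2.5. Alice offers 2.5 and keeps 10 − 2.5 = 7.5.

7.5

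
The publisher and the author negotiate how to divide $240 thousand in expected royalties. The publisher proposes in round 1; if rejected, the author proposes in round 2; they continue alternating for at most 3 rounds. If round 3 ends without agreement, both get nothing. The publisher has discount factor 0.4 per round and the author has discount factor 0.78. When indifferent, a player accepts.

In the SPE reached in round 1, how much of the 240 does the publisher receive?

127.68

Round 3 (the publisher proposes): rejection yields 0 for the author; the publisher offers 0 and keeps 240.
Round 2 (the author proposes): the publisher can get 240 next round, worth 0.4 × 240 = 96 now, so the author offers 96, keeping 144.
Round 1 (the publisher proposes): the author can get 144 next round, worth 0.78 × 144 = 112.32 now, so the publisher offers 112.32, keeping 127.68.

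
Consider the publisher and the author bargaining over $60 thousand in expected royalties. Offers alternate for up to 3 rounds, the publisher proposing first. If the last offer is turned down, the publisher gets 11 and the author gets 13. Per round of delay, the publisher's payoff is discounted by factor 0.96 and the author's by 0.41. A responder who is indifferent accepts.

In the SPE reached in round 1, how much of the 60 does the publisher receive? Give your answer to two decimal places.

53.90

Round 3 (the publisher proposes): the author gets 13 if talks fail, so the publisher offers 13 and keeps 47.
Round 2 (the author proposes): the publisher can get 47 next round, worth 0.96 × 47 = 45.12 now; the author offers that and keeps 14.88.
Round 1 (the publisher proposes): the author can get 14.88 next round, worth 0.41 × 14.88 = 6.1008 now; the publisher offers that and keeps 53.8992.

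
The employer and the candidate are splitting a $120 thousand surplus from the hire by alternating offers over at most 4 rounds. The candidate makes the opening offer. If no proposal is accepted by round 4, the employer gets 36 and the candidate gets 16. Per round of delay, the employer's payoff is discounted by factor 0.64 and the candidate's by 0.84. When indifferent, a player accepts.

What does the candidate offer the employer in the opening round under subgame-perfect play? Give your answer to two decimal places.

Round 4 (the employer proposes): the candidate gets 16 if talks fail, so the employer offers 16 and keeps 104.
Round 3 (the candidate proposes): the employer can get 104 next round, worth 0.64 × 104 = 66.56 now. The candidate offers 66.56 and keeps 120 − 66.56 = 53.44.
Round 2 (the employer proposes): the candidate can get 53.44 next round, worth 0.84 × 53.44 = 44.8896 now, so the employer offers 44.8896, keeping 75.1104.
Round 1 (the candidate proposes): the employer can get 75.1104 next round, worth 0.64 × 75.1104 = 48.070656 now. The candidate offers 48.070656 and keeps 120 − 48.070656 = 71.929344.

48.07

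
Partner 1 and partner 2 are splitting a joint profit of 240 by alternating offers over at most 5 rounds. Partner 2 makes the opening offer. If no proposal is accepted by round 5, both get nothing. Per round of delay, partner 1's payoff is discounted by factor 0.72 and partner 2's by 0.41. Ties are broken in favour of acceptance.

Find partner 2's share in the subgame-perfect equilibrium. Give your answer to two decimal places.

Round 5 (partner 2 proposes): partner 1 will accept anything ≥ 0, so partner 2 offers 0 and keeps 240.
Round 4 (partner 1 proposes): partner 2 can get 240 next round, worth 0.41 × 240 = 98.4 now; partner 1 offers that and keeps 141.6.
Round 3 (partner 2 proposes): partner 1 can get 141.6 next round, worth 0.72 × 141.6 = 101.952 now, so partner 2 offers 101.952, keeping 138.048.
Round 2 (partner 1 proposes): partner 2 can get 138.048 next round, worth 0.41 × 138.048 = 56.59968 now, so partner 1 offers 56.59968, keeping 183.40032.
Round 1 (partner 2 proposes): partner 1 can get 183.40032 next round, worth 0.72 × 183.40032 = 132.0482304 now, so partner 2 offers 132.0482304, keeping 107.9517696.

107.95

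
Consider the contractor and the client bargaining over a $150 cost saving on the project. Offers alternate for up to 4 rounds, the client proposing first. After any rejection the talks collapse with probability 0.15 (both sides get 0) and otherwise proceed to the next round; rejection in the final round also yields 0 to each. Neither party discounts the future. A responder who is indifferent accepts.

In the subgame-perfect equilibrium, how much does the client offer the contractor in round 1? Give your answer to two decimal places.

111.24

Round 4 (the contractor proposes): rejection yields 0 for the client; the contractor offers 0 and keeps 150.
Round 3 (the client proposes): rejecting gives the contractor an expected 0.85 × 150 = 127.5, so the client offers 127.5, keeping 22.5.
Round 2 (the contractor proposes): rejecting gives the client an expected 0.85 × 22.5 = 19.125, so the contractor offers 19.125, keeping 130.875.
Round 1 (the client proposes): rejecting gives the contractor an expected 0.85 × 130.875 = 111.24375, so the client offers 111.24375, keeping 38.75625.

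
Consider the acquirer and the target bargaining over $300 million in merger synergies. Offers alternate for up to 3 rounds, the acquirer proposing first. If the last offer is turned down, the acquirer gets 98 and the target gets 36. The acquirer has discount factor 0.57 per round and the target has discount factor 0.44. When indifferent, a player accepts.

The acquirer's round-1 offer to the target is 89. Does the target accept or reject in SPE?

Accept

Round 3 (the acquirer proposes): the target gets 36 if talks fail, so the acquirer offers 36 and keeps 264.
Round 2 (the target proposes): the acquirer can get 264 next round, worth 0.57 × 264 = 150.48 now; the target offers that and keeps 149.52.
So by rejecting in round 1, the target gets 149.52 next round, worth 0.44 × 149.52 = 65.7888 now.
Offer 89 ≥ 65.7888, so the target accepts.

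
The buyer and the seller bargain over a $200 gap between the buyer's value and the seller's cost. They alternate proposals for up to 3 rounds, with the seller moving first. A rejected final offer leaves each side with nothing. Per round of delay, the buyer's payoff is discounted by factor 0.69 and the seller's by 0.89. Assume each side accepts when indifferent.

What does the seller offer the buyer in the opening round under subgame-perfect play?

15.18

Solve by backward induction from round 3.
Round 3 (the seller proposes): the buyer will accept anything ≥ 0, so the seller offers 0 and keeps 200.
Round 2 (the buyer proposes): the seller can get 200 next round, worth 0.89 × 200 = 178 now. The buyer offers 178 and keeps 200 − 178 = 22.
Round 1 (the seller proposes): the buyer can get 22 next round, worth 0.69 × 22 = 15.18 now; the seller offers that and keeps 184.82.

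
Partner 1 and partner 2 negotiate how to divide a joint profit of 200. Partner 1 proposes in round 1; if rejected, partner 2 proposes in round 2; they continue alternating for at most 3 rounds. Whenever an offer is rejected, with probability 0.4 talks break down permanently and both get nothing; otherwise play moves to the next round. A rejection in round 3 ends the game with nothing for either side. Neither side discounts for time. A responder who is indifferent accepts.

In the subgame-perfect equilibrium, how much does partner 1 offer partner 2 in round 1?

Round 3 (partner 1 proposes): partner 2 will accept anything ≥ 0, so partner 1 offers 0 and keeps 200.
Round 2 (partner 2 proposes): rejecting gives partner 1 an expected 0.6 × 200 = 120. Partner 2 offers 120 and keeps 200 − 120 = 80.
Round 1 (partner 1 proposes): rejecting gives partner 2 an expected 0.6 × 80 = 48, so partner 1 offers 48, keeping 152.

48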